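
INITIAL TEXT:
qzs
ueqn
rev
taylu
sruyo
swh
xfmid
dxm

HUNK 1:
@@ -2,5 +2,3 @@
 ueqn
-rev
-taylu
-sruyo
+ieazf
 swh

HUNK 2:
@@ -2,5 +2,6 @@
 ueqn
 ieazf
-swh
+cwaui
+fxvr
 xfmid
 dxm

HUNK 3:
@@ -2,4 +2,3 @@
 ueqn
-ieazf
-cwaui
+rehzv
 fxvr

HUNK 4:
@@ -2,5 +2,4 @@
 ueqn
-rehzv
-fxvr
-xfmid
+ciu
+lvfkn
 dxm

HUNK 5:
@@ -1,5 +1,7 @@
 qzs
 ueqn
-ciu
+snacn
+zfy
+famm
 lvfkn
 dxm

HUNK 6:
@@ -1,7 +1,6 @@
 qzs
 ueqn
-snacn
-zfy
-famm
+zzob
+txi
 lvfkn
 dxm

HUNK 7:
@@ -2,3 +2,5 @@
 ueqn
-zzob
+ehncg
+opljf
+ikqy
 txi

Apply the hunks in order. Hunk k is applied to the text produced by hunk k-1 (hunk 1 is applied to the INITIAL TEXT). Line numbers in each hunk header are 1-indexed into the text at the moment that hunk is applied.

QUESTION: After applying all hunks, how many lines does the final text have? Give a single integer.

Answer: 8

Derivation:
Hunk 1: at line 2 remove [rev,taylu,sruyo] add [ieazf] -> 6 lines: qzs ueqn ieazf swh xfmid dxm
Hunk 2: at line 2 remove [swh] add [cwaui,fxvr] -> 7 lines: qzs ueqn ieazf cwaui fxvr xfmid dxm
Hunk 3: at line 2 remove [ieazf,cwaui] add [rehzv] -> 6 lines: qzs ueqn rehzv fxvr xfmid dxm
Hunk 4: at line 2 remove [rehzv,fxvr,xfmid] add [ciu,lvfkn] -> 5 lines: qzs ueqn ciu lvfkn dxm
Hunk 5: at line 1 remove [ciu] add [snacn,zfy,famm] -> 7 lines: qzs ueqn snacn zfy famm lvfkn dxm
Hunk 6: at line 1 remove [snacn,zfy,famm] add [zzob,txi] -> 6 lines: qzs ueqn zzob txi lvfkn dxm
Hunk 7: at line 2 remove [zzob] add [ehncg,opljf,ikqy] -> 8 lines: qzs ueqn ehncg opljf ikqy txi lvfkn dxm
Final line count: 8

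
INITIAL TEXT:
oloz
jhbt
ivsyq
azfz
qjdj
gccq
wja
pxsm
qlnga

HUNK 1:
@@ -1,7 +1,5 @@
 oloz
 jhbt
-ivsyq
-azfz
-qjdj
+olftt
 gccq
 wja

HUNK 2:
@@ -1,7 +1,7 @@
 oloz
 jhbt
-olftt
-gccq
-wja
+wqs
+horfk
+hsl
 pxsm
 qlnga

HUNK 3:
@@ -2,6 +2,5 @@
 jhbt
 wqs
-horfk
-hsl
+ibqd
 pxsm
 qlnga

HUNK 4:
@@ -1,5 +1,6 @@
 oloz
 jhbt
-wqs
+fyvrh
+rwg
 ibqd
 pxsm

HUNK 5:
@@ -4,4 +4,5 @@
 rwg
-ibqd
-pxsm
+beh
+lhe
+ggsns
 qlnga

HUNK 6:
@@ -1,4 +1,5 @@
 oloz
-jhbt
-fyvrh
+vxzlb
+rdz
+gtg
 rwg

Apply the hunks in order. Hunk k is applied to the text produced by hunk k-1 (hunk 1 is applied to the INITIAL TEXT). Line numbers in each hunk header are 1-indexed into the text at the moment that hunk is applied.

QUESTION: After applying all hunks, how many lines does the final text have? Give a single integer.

Answer: 9

Derivation:
Hunk 1: at line 1 remove [ivsyq,azfz,qjdj] add [olftt] -> 7 lines: oloz jhbt olftt gccq wja pxsm qlnga
Hunk 2: at line 1 remove [olftt,gccq,wja] add [wqs,horfk,hsl] -> 7 lines: oloz jhbt wqs horfk hsl pxsm qlnga
Hunk 3: at line 2 remove [horfk,hsl] add [ibqd] -> 6 lines: oloz jhbt wqs ibqd pxsm qlnga
Hunk 4: at line 1 remove [wqs] add [fyvrh,rwg] -> 7 lines: oloz jhbt fyvrh rwg ibqd pxsm qlnga
Hunk 5: at line 4 remove [ibqd,pxsm] add [beh,lhe,ggsns] -> 8 lines: oloz jhbt fyvrh rwg beh lhe ggsns qlnga
Hunk 6: at line 1 remove [jhbt,fyvrh] add [vxzlb,rdz,gtg] -> 9 lines: oloz vxzlb rdz gtg rwg beh lhe ggsns qlnga
Final line count: 9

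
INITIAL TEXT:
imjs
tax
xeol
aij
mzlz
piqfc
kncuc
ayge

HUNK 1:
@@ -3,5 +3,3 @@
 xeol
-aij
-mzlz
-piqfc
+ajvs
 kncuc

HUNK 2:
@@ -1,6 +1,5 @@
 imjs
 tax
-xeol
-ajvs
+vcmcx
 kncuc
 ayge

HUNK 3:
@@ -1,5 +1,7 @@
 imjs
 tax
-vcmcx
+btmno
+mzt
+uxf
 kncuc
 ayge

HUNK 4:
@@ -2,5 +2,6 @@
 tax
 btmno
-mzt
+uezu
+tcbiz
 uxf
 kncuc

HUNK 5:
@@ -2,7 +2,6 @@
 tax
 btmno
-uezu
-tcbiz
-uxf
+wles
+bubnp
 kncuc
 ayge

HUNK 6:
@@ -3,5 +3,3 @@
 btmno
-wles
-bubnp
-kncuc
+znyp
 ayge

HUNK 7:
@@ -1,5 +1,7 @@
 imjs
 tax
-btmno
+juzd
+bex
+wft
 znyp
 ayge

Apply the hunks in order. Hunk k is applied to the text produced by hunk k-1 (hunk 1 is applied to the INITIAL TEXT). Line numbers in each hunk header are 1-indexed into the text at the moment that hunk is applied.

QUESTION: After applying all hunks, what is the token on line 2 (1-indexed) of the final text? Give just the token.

Hunk 1: at line 3 remove [aij,mzlz,piqfc] add [ajvs] -> 6 lines: imjs tax xeol ajvs kncuc ayge
Hunk 2: at line 1 remove [xeol,ajvs] add [vcmcx] -> 5 lines: imjs tax vcmcx kncuc ayge
Hunk 3: at line 1 remove [vcmcx] add [btmno,mzt,uxf] -> 7 lines: imjs tax btmno mzt uxf kncuc ayge
Hunk 4: at line 2 remove [mzt] add [uezu,tcbiz] -> 8 lines: imjs tax btmno uezu tcbiz uxf kncuc ayge
Hunk 5: at line 2 remove [uezu,tcbiz,uxf] add [wles,bubnp] -> 7 lines: imjs tax btmno wles bubnp kncuc ayge
Hunk 6: at line 3 remove [wles,bubnp,kncuc] add [znyp] -> 5 lines: imjs tax btmno znyp ayge
Hunk 7: at line 1 remove [btmno] add [juzd,bex,wft] -> 7 lines: imjs tax juzd bex wft znyp ayge
Final line 2: tax

Answer: tax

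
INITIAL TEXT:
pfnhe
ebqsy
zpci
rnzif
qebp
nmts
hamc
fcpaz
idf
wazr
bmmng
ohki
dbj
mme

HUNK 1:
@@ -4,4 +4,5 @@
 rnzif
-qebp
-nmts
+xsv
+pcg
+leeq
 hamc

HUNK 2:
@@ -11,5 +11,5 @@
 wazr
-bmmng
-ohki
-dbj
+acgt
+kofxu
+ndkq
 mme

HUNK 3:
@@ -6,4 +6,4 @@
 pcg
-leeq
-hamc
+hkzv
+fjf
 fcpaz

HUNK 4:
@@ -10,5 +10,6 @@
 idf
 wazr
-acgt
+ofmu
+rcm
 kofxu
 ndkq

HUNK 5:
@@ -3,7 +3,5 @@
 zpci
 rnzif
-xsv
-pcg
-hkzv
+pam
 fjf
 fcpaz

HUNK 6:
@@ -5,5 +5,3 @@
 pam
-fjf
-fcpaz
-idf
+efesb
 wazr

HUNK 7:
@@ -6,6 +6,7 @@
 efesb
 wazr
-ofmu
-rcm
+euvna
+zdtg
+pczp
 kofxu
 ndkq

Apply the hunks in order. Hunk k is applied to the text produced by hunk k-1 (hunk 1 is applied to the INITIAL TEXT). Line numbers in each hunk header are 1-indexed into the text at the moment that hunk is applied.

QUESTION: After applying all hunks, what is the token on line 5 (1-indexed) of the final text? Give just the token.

Hunk 1: at line 4 remove [qebp,nmts] add [xsv,pcg,leeq] -> 15 lines: pfnhe ebqsy zpci rnzif xsv pcg leeq hamc fcpaz idf wazr bmmng ohki dbj mme
Hunk 2: at line 11 remove [bmmng,ohki,dbj] add [acgt,kofxu,ndkq] -> 15 lines: pfnhe ebqsy zpci rnzif xsv pcg leeq hamc fcpaz idf wazr acgt kofxu ndkq mme
Hunk 3: at line 6 remove [leeq,hamc] add [hkzv,fjf] -> 15 lines: pfnhe ebqsy zpci rnzif xsv pcg hkzv fjf fcpaz idf wazr acgt kofxu ndkq mme
Hunk 4: at line 10 remove [acgt] add [ofmu,rcm] -> 16 lines: pfnhe ebqsy zpci rnzif xsv pcg hkzv fjf fcpaz idf wazr ofmu rcm kofxu ndkq mme
Hunk 5: at line 3 remove [xsv,pcg,hkzv] add [pam] -> 14 lines: pfnhe ebqsy zpci rnzif pam fjf fcpaz idf wazr ofmu rcm kofxu ndkq mme
Hunk 6: at line 5 remove [fjf,fcpaz,idf] add [efesb] -> 12 lines: pfnhe ebqsy zpci rnzif pam efesb wazr ofmu rcm kofxu ndkq mme
Hunk 7: at line 6 remove [ofmu,rcm] add [euvna,zdtg,pczp] -> 13 lines: pfnhe ebqsy zpci rnzif pam efesb wazr euvna zdtg pczp kofxu ndkq mme
Final line 5: pam

Answer: pam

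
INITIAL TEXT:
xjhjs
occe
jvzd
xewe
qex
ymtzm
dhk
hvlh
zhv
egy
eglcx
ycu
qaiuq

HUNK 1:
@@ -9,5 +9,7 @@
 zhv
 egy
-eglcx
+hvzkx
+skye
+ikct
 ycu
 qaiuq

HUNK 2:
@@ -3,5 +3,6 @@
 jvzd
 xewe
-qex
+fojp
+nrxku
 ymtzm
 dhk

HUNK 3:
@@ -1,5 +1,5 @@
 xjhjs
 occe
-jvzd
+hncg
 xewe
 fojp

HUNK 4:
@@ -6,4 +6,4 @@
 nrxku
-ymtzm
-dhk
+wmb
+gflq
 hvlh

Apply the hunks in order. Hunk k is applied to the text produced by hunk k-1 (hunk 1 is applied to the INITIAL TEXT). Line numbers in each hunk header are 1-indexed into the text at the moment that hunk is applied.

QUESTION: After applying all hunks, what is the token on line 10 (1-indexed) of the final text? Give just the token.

Hunk 1: at line 9 remove [eglcx] add [hvzkx,skye,ikct] -> 15 lines: xjhjs occe jvzd xewe qex ymtzm dhk hvlh zhv egy hvzkx skye ikct ycu qaiuq
Hunk 2: at line 3 remove [qex] add [fojp,nrxku] -> 16 lines: xjhjs occe jvzd xewe fojp nrxku ymtzm dhk hvlh zhv egy hvzkx skye ikct ycu qaiuq
Hunk 3: at line 1 remove [jvzd] add [hncg] -> 16 lines: xjhjs occe hncg xewe fojp nrxku ymtzm dhk hvlh zhv egy hvzkx skye ikct ycu qaiuq
Hunk 4: at line 6 remove [ymtzm,dhk] add [wmb,gflq] -> 16 lines: xjhjs occe hncg xewe fojp nrxku wmb gflq hvlh zhv egy hvzkx skye ikct ycu qaiuq
Final line 10: zhv

Answer: zhv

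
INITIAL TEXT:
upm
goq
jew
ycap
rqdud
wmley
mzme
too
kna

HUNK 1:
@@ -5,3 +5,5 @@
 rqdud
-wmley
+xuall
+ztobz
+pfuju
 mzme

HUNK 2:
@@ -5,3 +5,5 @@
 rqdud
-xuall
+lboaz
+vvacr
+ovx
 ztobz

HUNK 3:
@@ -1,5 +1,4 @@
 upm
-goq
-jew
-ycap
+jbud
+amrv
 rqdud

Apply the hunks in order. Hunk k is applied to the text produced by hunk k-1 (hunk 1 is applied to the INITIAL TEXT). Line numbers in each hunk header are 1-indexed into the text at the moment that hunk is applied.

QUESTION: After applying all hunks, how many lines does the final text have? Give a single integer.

Answer: 12

Derivation:
Hunk 1: at line 5 remove [wmley] add [xuall,ztobz,pfuju] -> 11 lines: upm goq jew ycap rqdud xuall ztobz pfuju mzme too kna
Hunk 2: at line 5 remove [xuall] add [lboaz,vvacr,ovx] -> 13 lines: upm goq jew ycap rqdud lboaz vvacr ovx ztobz pfuju mzme too kna
Hunk 3: at line 1 remove [goq,jew,ycap] add [jbud,amrv] -> 12 lines: upm jbud amrv rqdud lboaz vvacr ovx ztobz pfuju mzme too kna
Final line count: 12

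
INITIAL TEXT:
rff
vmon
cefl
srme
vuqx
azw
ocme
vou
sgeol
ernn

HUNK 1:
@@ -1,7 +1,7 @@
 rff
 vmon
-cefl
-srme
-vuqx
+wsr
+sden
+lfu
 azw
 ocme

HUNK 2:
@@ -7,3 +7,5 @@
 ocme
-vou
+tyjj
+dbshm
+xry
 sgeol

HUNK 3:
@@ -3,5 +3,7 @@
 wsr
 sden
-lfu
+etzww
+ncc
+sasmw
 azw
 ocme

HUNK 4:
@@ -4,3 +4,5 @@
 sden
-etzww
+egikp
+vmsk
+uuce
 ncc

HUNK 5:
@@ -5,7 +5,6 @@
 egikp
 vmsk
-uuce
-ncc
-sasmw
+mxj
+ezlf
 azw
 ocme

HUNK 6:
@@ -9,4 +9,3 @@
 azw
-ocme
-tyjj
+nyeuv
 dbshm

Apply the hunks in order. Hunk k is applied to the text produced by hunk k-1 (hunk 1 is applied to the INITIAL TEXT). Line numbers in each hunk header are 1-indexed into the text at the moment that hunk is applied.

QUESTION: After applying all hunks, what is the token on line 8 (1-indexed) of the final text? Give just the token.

Hunk 1: at line 1 remove [cefl,srme,vuqx] add [wsr,sden,lfu] -> 10 lines: rff vmon wsr sden lfu azw ocme vou sgeol ernn
Hunk 2: at line 7 remove [vou] add [tyjj,dbshm,xry] -> 12 lines: rff vmon wsr sden lfu azw ocme tyjj dbshm xry sgeol ernn
Hunk 3: at line 3 remove [lfu] add [etzww,ncc,sasmw] -> 14 lines: rff vmon wsr sden etzww ncc sasmw azw ocme tyjj dbshm xry sgeol ernn
Hunk 4: at line 4 remove [etzww] add [egikp,vmsk,uuce] -> 16 lines: rff vmon wsr sden egikp vmsk uuce ncc sasmw azw ocme tyjj dbshm xry sgeol ernn
Hunk 5: at line 5 remove [uuce,ncc,sasmw] add [mxj,ezlf] -> 15 lines: rff vmon wsr sden egikp vmsk mxj ezlf azw ocme tyjj dbshm xry sgeol ernn
Hunk 6: at line 9 remove [ocme,tyjj] add [nyeuv] -> 14 lines: rff vmon wsr sden egikp vmsk mxj ezlf azw nyeuv dbshm xry sgeol ernn
Final line 8: ezlf

Answer: ezlf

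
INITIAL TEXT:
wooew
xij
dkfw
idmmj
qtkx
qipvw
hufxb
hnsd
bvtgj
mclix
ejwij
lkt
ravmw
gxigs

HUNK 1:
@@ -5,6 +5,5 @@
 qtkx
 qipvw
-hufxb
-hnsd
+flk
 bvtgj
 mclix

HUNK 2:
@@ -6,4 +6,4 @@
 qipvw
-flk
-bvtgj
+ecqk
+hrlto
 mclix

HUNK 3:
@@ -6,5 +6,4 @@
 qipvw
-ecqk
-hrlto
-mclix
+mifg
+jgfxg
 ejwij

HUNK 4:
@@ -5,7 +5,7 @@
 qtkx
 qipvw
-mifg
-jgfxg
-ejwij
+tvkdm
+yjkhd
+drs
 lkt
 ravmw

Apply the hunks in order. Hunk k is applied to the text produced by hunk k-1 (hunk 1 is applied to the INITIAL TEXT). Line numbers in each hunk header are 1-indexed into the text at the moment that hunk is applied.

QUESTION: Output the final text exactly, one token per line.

Hunk 1: at line 5 remove [hufxb,hnsd] add [flk] -> 13 lines: wooew xij dkfw idmmj qtkx qipvw flk bvtgj mclix ejwij lkt ravmw gxigs
Hunk 2: at line 6 remove [flk,bvtgj] add [ecqk,hrlto] -> 13 lines: wooew xij dkfw idmmj qtkx qipvw ecqk hrlto mclix ejwij lkt ravmw gxigs
Hunk 3: at line 6 remove [ecqk,hrlto,mclix] add [mifg,jgfxg] -> 12 lines: wooew xij dkfw idmmj qtkx qipvw mifg jgfxg ejwij lkt ravmw gxigs
Hunk 4: at line 5 remove [mifg,jgfxg,ejwij] add [tvkdm,yjkhd,drs] -> 12 lines: wooew xij dkfw idmmj qtkx qipvw tvkdm yjkhd drs lkt ravmw gxigs

Answer: wooew
xij
dkfw
idmmj
qtkx
qipvw
tvkdm
yjkhd
drs
lkt
ravmw
gxigs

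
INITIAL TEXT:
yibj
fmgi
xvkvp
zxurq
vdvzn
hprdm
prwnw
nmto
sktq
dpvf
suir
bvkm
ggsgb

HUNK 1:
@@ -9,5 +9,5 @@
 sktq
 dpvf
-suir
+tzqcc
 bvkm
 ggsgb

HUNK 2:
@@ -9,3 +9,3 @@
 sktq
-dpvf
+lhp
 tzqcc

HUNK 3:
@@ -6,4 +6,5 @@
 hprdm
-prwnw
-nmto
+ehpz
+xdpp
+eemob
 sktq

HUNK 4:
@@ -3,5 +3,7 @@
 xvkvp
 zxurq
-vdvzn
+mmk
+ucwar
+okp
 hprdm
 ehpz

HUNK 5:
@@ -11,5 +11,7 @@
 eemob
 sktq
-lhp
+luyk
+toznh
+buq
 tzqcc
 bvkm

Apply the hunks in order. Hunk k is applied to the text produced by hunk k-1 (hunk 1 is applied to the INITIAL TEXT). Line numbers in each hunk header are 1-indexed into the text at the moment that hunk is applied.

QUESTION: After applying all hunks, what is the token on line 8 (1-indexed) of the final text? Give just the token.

Answer: hprdm

Derivation:
Hunk 1: at line 9 remove [suir] add [tzqcc] -> 13 lines: yibj fmgi xvkvp zxurq vdvzn hprdm prwnw nmto sktq dpvf tzqcc bvkm ggsgb
Hunk 2: at line 9 remove [dpvf] add [lhp] -> 13 lines: yibj fmgi xvkvp zxurq vdvzn hprdm prwnw nmto sktq lhp tzqcc bvkm ggsgb
Hunk 3: at line 6 remove [prwnw,nmto] add [ehpz,xdpp,eemob] -> 14 lines: yibj fmgi xvkvp zxurq vdvzn hprdm ehpz xdpp eemob sktq lhp tzqcc bvkm ggsgb
Hunk 4: at line 3 remove [vdvzn] add [mmk,ucwar,okp] -> 16 lines: yibj fmgi xvkvp zxurq mmk ucwar okp hprdm ehpz xdpp eemob sktq lhp tzqcc bvkm ggsgb
Hunk 5: at line 11 remove [lhp] add [luyk,toznh,buq] -> 18 lines: yibj fmgi xvkvp zxurq mmk ucwar okp hprdm ehpz xdpp eemob sktq luyk toznh buq tzqcc bvkm ggsgb
Final line 8: hprdm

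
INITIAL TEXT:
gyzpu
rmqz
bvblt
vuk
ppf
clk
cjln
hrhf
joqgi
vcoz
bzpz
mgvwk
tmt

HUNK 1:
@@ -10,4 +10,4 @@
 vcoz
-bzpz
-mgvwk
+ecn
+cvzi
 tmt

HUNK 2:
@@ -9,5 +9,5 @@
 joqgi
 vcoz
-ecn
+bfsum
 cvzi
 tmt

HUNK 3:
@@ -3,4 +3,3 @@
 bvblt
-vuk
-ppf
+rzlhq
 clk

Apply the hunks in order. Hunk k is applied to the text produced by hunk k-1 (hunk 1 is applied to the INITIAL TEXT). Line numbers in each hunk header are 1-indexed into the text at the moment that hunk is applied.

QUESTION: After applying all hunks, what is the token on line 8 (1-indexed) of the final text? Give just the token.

Answer: joqgi

Derivation:
Hunk 1: at line 10 remove [bzpz,mgvwk] add [ecn,cvzi] -> 13 lines: gyzpu rmqz bvblt vuk ppf clk cjln hrhf joqgi vcoz ecn cvzi tmt
Hunk 2: at line 9 remove [ecn] add [bfsum] -> 13 lines: gyzpu rmqz bvblt vuk ppf clk cjln hrhf joqgi vcoz bfsum cvzi tmt
Hunk 3: at line 3 remove [vuk,ppf] add [rzlhq] -> 12 lines: gyzpu rmqz bvblt rzlhq clk cjln hrhf joqgi vcoz bfsum cvzi tmt
Final line 8: joqgi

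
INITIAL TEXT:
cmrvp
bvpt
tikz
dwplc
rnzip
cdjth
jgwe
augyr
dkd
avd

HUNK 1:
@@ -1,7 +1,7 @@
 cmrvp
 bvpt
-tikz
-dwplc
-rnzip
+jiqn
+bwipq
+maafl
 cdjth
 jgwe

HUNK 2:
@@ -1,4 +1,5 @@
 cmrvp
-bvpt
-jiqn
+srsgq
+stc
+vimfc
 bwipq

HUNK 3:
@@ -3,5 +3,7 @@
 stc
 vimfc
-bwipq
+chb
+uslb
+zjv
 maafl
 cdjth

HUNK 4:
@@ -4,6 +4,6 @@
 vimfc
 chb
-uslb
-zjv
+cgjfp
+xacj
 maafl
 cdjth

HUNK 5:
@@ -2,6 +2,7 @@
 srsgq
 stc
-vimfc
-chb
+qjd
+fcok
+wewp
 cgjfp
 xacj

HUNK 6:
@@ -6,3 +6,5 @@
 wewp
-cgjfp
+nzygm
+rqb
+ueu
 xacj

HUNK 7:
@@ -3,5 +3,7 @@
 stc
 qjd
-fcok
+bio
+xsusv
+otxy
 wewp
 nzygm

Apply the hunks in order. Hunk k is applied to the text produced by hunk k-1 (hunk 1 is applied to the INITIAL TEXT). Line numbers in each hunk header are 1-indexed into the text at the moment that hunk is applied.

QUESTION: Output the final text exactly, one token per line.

Answer: cmrvp
srsgq
stc
qjd
bio
xsusv
otxy
wewp
nzygm
rqb
ueu
xacj
maafl
cdjth
jgwe
augyr
dkd
avd

Derivation:
Hunk 1: at line 1 remove [tikz,dwplc,rnzip] add [jiqn,bwipq,maafl] -> 10 lines: cmrvp bvpt jiqn bwipq maafl cdjth jgwe augyr dkd avd
Hunk 2: at line 1 remove [bvpt,jiqn] add [srsgq,stc,vimfc] -> 11 lines: cmrvp srsgq stc vimfc bwipq maafl cdjth jgwe augyr dkd avd
Hunk 3: at line 3 remove [bwipq] add [chb,uslb,zjv] -> 13 lines: cmrvp srsgq stc vimfc chb uslb zjv maafl cdjth jgwe augyr dkd avd
Hunk 4: at line 4 remove [uslb,zjv] add [cgjfp,xacj] -> 13 lines: cmrvp srsgq stc vimfc chb cgjfp xacj maafl cdjth jgwe augyr dkd avd
Hunk 5: at line 2 remove [vimfc,chb] add [qjd,fcok,wewp] -> 14 lines: cmrvp srsgq stc qjd fcok wewp cgjfp xacj maafl cdjth jgwe augyr dkd avd
Hunk 6: at line 6 remove [cgjfp] add [nzygm,rqb,ueu] -> 16 lines: cmrvp srsgq stc qjd fcok wewp nzygm rqb ueu xacj maafl cdjth jgwe augyr dkd avd
Hunk 7: at line 3 remove [fcok] add [bio,xsusv,otxy] -> 18 lines: cmrvp srsgq stc qjd bio xsusv otxy wewp nzygm rqb ueu xacj maafl cdjth jgwe augyr dkd avd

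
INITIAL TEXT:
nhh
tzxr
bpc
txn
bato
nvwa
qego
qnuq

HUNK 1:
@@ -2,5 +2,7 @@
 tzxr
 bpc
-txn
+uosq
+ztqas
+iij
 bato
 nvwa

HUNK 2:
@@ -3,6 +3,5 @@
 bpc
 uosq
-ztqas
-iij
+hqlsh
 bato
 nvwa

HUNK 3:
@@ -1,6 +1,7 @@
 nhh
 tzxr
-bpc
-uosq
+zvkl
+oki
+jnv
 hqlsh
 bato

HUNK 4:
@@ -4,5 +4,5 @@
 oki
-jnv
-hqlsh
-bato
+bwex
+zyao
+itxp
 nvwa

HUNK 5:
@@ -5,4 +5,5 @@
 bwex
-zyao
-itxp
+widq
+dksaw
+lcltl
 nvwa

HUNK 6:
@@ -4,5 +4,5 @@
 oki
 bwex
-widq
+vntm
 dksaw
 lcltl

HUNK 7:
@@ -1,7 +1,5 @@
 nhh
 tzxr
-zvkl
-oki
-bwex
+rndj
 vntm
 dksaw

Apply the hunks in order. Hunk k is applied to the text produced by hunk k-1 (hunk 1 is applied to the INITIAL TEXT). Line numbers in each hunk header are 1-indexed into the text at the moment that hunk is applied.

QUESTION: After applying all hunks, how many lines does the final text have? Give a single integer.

Answer: 9

Derivation:
Hunk 1: at line 2 remove [txn] add [uosq,ztqas,iij] -> 10 lines: nhh tzxr bpc uosq ztqas iij bato nvwa qego qnuq
Hunk 2: at line 3 remove [ztqas,iij] add [hqlsh] -> 9 lines: nhh tzxr bpc uosq hqlsh bato nvwa qego qnuq
Hunk 3: at line 1 remove [bpc,uosq] add [zvkl,oki,jnv] -> 10 lines: nhh tzxr zvkl oki jnv hqlsh bato nvwa qego qnuq
Hunk 4: at line 4 remove [jnv,hqlsh,bato] add [bwex,zyao,itxp] -> 10 lines: nhh tzxr zvkl oki bwex zyao itxp nvwa qego qnuq
Hunk 5: at line 5 remove [zyao,itxp] add [widq,dksaw,lcltl] -> 11 lines: nhh tzxr zvkl oki bwex widq dksaw lcltl nvwa qego qnuq
Hunk 6: at line 4 remove [widq] add [vntm] -> 11 lines: nhh tzxr zvkl oki bwex vntm dksaw lcltl nvwa qego qnuq
Hunk 7: at line 1 remove [zvkl,oki,bwex] add [rndj] -> 9 lines: nhh tzxr rndj vntm dksaw lcltl nvwa qego qnuq
Final line count: 9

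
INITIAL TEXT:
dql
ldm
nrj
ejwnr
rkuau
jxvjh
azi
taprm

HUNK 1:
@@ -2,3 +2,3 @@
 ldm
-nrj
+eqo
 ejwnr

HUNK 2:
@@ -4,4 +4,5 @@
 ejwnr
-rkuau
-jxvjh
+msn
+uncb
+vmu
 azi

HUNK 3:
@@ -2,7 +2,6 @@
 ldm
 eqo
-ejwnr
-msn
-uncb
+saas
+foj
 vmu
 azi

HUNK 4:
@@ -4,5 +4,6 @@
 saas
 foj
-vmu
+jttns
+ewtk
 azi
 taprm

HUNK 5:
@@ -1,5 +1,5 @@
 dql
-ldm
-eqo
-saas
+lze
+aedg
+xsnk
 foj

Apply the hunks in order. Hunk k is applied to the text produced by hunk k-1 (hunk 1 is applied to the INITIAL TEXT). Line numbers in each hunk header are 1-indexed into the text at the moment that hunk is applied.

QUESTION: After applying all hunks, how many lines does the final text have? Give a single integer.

Answer: 9

Derivation:
Hunk 1: at line 2 remove [nrj] add [eqo] -> 8 lines: dql ldm eqo ejwnr rkuau jxvjh azi taprm
Hunk 2: at line 4 remove [rkuau,jxvjh] add [msn,uncb,vmu] -> 9 lines: dql ldm eqo ejwnr msn uncb vmu azi taprm
Hunk 3: at line 2 remove [ejwnr,msn,uncb] add [saas,foj] -> 8 lines: dql ldm eqo saas foj vmu azi taprm
Hunk 4: at line 4 remove [vmu] add [jttns,ewtk] -> 9 lines: dql ldm eqo saas foj jttns ewtk azi taprm
Hunk 5: at line 1 remove [ldm,eqo,saas] add [lze,aedg,xsnk] -> 9 lines: dql lze aedg xsnk foj jttns ewtk azi taprm
Final line count: 9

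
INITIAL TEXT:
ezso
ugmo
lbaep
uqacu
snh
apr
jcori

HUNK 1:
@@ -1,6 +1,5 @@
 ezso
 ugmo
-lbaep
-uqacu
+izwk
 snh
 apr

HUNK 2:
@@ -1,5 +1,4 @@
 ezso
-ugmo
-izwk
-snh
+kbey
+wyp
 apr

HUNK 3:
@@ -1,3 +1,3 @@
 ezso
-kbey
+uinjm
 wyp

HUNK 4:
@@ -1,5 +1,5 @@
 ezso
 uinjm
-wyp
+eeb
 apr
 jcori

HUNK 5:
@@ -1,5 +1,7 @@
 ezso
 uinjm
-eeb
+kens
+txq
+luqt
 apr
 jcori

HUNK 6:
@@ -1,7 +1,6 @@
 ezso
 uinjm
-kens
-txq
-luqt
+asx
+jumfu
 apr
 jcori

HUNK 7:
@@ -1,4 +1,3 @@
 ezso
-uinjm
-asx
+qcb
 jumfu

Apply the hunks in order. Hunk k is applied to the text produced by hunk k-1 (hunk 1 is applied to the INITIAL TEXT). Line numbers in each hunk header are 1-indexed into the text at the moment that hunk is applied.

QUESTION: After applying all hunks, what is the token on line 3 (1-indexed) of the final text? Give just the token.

Answer: jumfu

Derivation:
Hunk 1: at line 1 remove [lbaep,uqacu] add [izwk] -> 6 lines: ezso ugmo izwk snh apr jcori
Hunk 2: at line 1 remove [ugmo,izwk,snh] add [kbey,wyp] -> 5 lines: ezso kbey wyp apr jcori
Hunk 3: at line 1 remove [kbey] add [uinjm] -> 5 lines: ezso uinjm wyp apr jcori
Hunk 4: at line 1 remove [wyp] add [eeb] -> 5 lines: ezso uinjm eeb apr jcori
Hunk 5: at line 1 remove [eeb] add [kens,txq,luqt] -> 7 lines: ezso uinjm kens txq luqt apr jcori
Hunk 6: at line 1 remove [kens,txq,luqt] add [asx,jumfu] -> 6 lines: ezso uinjm asx jumfu apr jcori
Hunk 7: at line 1 remove [uinjm,asx] add [qcb] -> 5 lines: ezso qcb jumfu apr jcori
Final line 3: jumfu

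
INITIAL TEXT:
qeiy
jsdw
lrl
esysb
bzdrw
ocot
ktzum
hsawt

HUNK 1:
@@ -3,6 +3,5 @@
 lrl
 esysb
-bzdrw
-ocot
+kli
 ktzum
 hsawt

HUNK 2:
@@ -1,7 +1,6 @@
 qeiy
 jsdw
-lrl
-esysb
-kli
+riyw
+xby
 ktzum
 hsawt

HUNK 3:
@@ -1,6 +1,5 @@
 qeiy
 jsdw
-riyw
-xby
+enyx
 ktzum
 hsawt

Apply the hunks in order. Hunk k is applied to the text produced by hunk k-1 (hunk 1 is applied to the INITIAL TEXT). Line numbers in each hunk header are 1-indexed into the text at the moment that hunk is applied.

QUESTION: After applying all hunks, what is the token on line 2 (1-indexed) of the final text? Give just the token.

Hunk 1: at line 3 remove [bzdrw,ocot] add [kli] -> 7 lines: qeiy jsdw lrl esysb kli ktzum hsawt
Hunk 2: at line 1 remove [lrl,esysb,kli] add [riyw,xby] -> 6 lines: qeiy jsdw riyw xby ktzum hsawt
Hunk 3: at line 1 remove [riyw,xby] add [enyx] -> 5 lines: qeiy jsdw enyx ktzum hsawt
Final line 2: jsdw

Answer: jsdw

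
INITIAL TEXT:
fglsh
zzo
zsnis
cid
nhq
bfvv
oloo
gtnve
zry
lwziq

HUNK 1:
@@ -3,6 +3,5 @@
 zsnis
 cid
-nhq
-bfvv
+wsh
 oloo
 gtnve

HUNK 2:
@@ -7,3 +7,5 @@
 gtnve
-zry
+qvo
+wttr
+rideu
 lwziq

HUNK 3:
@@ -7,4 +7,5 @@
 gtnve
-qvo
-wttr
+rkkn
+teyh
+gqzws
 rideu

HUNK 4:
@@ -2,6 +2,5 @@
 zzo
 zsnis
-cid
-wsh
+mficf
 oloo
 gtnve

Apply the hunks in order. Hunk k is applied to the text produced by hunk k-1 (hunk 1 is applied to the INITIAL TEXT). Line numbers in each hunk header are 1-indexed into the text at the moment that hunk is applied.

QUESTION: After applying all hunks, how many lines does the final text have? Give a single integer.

Hunk 1: at line 3 remove [nhq,bfvv] add [wsh] -> 9 lines: fglsh zzo zsnis cid wsh oloo gtnve zry lwziq
Hunk 2: at line 7 remove [zry] add [qvo,wttr,rideu] -> 11 lines: fglsh zzo zsnis cid wsh oloo gtnve qvo wttr rideu lwziq
Hunk 3: at line 7 remove [qvo,wttr] add [rkkn,teyh,gqzws] -> 12 lines: fglsh zzo zsnis cid wsh oloo gtnve rkkn teyh gqzws rideu lwziq
Hunk 4: at line 2 remove [cid,wsh] add [mficf] -> 11 lines: fglsh zzo zsnis mficf oloo gtnve rkkn teyh gqzws rideu lwziq
Final line count: 11

Answer: 11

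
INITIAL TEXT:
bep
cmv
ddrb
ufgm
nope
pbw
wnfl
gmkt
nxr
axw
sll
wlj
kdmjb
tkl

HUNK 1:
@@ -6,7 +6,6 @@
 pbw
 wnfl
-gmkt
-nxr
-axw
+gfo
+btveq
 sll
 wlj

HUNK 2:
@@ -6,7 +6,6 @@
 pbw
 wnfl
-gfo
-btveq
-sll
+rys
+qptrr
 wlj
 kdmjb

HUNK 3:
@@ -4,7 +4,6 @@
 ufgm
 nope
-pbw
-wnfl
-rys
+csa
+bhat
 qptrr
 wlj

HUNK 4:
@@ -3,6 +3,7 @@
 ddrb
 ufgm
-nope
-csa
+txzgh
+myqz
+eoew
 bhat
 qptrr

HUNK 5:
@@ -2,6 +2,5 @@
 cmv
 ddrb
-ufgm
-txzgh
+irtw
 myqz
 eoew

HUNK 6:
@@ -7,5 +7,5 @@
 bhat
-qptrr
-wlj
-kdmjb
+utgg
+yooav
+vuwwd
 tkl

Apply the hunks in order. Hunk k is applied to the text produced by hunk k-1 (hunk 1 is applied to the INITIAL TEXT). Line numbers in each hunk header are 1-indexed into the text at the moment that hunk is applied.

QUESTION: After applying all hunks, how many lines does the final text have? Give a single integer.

Answer: 11

Derivation:
Hunk 1: at line 6 remove [gmkt,nxr,axw] add [gfo,btveq] -> 13 lines: bep cmv ddrb ufgm nope pbw wnfl gfo btveq sll wlj kdmjb tkl
Hunk 2: at line 6 remove [gfo,btveq,sll] add [rys,qptrr] -> 12 lines: bep cmv ddrb ufgm nope pbw wnfl rys qptrr wlj kdmjb tkl
Hunk 3: at line 4 remove [pbw,wnfl,rys] add [csa,bhat] -> 11 lines: bep cmv ddrb ufgm nope csa bhat qptrr wlj kdmjb tkl
Hunk 4: at line 3 remove [nope,csa] add [txzgh,myqz,eoew] -> 12 lines: bep cmv ddrb ufgm txzgh myqz eoew bhat qptrr wlj kdmjb tkl
Hunk 5: at line 2 remove [ufgm,txzgh] add [irtw] -> 11 lines: bep cmv ddrb irtw myqz eoew bhat qptrr wlj kdmjb tkl
Hunk 6: at line 7 remove [qptrr,wlj,kdmjb] add [utgg,yooav,vuwwd] -> 11 lines: bep cmv ddrb irtw myqz eoew bhat utgg yooav vuwwd tkl
Final line count: 11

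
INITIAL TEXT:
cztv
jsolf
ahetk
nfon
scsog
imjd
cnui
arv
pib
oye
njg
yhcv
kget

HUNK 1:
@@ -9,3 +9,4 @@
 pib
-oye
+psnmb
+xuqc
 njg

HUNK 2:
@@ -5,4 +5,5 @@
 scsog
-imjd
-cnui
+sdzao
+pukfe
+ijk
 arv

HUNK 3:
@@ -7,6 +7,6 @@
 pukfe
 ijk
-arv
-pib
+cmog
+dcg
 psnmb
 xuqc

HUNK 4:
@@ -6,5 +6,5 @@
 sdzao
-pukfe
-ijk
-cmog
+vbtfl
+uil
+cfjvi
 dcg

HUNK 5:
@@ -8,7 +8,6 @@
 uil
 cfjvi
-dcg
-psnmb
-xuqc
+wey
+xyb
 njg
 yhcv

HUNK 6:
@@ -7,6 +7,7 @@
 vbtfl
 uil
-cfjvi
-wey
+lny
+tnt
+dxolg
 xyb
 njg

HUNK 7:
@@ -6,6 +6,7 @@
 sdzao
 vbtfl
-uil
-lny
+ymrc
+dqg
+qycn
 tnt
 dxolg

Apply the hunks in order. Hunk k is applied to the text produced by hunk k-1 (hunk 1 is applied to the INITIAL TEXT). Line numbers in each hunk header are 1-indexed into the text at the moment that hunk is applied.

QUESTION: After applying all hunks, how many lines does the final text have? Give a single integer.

Hunk 1: at line 9 remove [oye] add [psnmb,xuqc] -> 14 lines: cztv jsolf ahetk nfon scsog imjd cnui arv pib psnmb xuqc njg yhcv kget
Hunk 2: at line 5 remove [imjd,cnui] add [sdzao,pukfe,ijk] -> 15 lines: cztv jsolf ahetk nfon scsog sdzao pukfe ijk arv pib psnmb xuqc njg yhcv kget
Hunk 3: at line 7 remove [arv,pib] add [cmog,dcg] -> 15 lines: cztv jsolf ahetk nfon scsog sdzao pukfe ijk cmog dcg psnmb xuqc njg yhcv kget
Hunk 4: at line 6 remove [pukfe,ijk,cmog] add [vbtfl,uil,cfjvi] -> 15 lines: cztv jsolf ahetk nfon scsog sdzao vbtfl uil cfjvi dcg psnmb xuqc njg yhcv kget
Hunk 5: at line 8 remove [dcg,psnmb,xuqc] add [wey,xyb] -> 14 lines: cztv jsolf ahetk nfon scsog sdzao vbtfl uil cfjvi wey xyb njg yhcv kget
Hunk 6: at line 7 remove [cfjvi,wey] add [lny,tnt,dxolg] -> 15 lines: cztv jsolf ahetk nfon scsog sdzao vbtfl uil lny tnt dxolg xyb njg yhcv kget
Hunk 7: at line 6 remove [uil,lny] add [ymrc,dqg,qycn] -> 16 lines: cztv jsolf ahetk nfon scsog sdzao vbtfl ymrc dqg qycn tnt dxolg xyb njg yhcv kget
Final line count: 16

Answer: 16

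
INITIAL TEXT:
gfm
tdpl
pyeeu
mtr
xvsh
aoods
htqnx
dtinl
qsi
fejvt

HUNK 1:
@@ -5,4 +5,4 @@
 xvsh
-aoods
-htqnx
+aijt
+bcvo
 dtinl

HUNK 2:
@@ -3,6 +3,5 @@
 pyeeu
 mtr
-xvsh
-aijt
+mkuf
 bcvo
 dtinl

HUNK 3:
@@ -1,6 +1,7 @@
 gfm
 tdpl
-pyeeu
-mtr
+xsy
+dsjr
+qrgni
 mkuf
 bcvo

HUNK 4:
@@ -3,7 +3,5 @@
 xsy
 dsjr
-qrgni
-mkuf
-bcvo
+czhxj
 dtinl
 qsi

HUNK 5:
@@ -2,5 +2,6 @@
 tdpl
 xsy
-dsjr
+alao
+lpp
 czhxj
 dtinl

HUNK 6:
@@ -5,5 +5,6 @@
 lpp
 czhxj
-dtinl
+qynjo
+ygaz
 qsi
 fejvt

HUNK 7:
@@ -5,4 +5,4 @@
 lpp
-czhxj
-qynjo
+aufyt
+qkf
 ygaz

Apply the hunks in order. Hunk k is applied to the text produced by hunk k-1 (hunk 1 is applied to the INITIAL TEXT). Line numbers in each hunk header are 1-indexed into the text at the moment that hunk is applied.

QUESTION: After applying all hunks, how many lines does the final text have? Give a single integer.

Hunk 1: at line 5 remove [aoods,htqnx] add [aijt,bcvo] -> 10 lines: gfm tdpl pyeeu mtr xvsh aijt bcvo dtinl qsi fejvt
Hunk 2: at line 3 remove [xvsh,aijt] add [mkuf] -> 9 lines: gfm tdpl pyeeu mtr mkuf bcvo dtinl qsi fejvt
Hunk 3: at line 1 remove [pyeeu,mtr] add [xsy,dsjr,qrgni] -> 10 lines: gfm tdpl xsy dsjr qrgni mkuf bcvo dtinl qsi fejvt
Hunk 4: at line 3 remove [qrgni,mkuf,bcvo] add [czhxj] -> 8 lines: gfm tdpl xsy dsjr czhxj dtinl qsi fejvt
Hunk 5: at line 2 remove [dsjr] add [alao,lpp] -> 9 lines: gfm tdpl xsy alao lpp czhxj dtinl qsi fejvt
Hunk 6: at line 5 remove [dtinl] add [qynjo,ygaz] -> 10 lines: gfm tdpl xsy alao lpp czhxj qynjo ygaz qsi fejvt
Hunk 7: at line 5 remove [czhxj,qynjo] add [aufyt,qkf] -> 10 lines: gfm tdpl xsy alao lpp aufyt qkf ygaz qsi fejvt
Final line count: 10

Answer: 10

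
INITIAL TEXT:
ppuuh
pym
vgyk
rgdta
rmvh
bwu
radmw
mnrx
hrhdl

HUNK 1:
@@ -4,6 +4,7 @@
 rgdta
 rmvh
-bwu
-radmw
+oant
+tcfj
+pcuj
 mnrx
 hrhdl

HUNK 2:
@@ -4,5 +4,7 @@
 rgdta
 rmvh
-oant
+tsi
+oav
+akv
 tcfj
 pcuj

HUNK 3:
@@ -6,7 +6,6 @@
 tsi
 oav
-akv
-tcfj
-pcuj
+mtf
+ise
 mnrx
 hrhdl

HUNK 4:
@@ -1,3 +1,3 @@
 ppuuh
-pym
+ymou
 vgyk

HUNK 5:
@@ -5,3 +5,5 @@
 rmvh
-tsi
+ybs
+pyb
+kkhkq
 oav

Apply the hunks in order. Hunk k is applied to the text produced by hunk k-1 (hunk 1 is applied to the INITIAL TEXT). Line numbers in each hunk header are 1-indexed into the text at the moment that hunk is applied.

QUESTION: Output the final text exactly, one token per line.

Answer: ppuuh
ymou
vgyk
rgdta
rmvh
ybs
pyb
kkhkq
oav
mtf
ise
mnrx
hrhdl

Derivation:
Hunk 1: at line 4 remove [bwu,radmw] add [oant,tcfj,pcuj] -> 10 lines: ppuuh pym vgyk rgdta rmvh oant tcfj pcuj mnrx hrhdl
Hunk 2: at line 4 remove [oant] add [tsi,oav,akv] -> 12 lines: ppuuh pym vgyk rgdta rmvh tsi oav akv tcfj pcuj mnrx hrhdl
Hunk 3: at line 6 remove [akv,tcfj,pcuj] add [mtf,ise] -> 11 lines: ppuuh pym vgyk rgdta rmvh tsi oav mtf ise mnrx hrhdl
Hunk 4: at line 1 remove [pym] add [ymou] -> 11 lines: ppuuh ymou vgyk rgdta rmvh tsi oav mtf ise mnrx hrhdl
Hunk 5: at line 5 remove [tsi] add [ybs,pyb,kkhkq] -> 13 lines: ppuuh ymou vgyk rgdta rmvh ybs pyb kkhkq oav mtf ise mnrx hrhdl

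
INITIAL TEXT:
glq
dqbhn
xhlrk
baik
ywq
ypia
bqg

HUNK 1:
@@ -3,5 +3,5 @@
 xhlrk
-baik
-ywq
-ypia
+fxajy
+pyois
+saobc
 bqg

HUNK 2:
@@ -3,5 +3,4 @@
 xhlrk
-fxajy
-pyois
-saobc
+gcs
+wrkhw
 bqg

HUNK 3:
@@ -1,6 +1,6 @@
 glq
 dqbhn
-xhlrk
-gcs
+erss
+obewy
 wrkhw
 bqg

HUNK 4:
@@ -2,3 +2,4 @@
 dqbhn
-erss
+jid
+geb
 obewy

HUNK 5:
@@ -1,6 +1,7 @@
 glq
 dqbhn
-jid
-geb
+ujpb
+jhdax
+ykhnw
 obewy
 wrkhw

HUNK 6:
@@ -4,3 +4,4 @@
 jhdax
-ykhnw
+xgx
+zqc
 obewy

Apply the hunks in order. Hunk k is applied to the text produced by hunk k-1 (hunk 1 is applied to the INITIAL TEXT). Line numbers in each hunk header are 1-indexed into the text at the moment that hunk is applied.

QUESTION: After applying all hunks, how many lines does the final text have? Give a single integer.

Hunk 1: at line 3 remove [baik,ywq,ypia] add [fxajy,pyois,saobc] -> 7 lines: glq dqbhn xhlrk fxajy pyois saobc bqg
Hunk 2: at line 3 remove [fxajy,pyois,saobc] add [gcs,wrkhw] -> 6 lines: glq dqbhn xhlrk gcs wrkhw bqg
Hunk 3: at line 1 remove [xhlrk,gcs] add [erss,obewy] -> 6 lines: glq dqbhn erss obewy wrkhw bqg
Hunk 4: at line 2 remove [erss] add [jid,geb] -> 7 lines: glq dqbhn jid geb obewy wrkhw bqg
Hunk 5: at line 1 remove [jid,geb] add [ujpb,jhdax,ykhnw] -> 8 lines: glq dqbhn ujpb jhdax ykhnw obewy wrkhw bqg
Hunk 6: at line 4 remove [ykhnw] add [xgx,zqc] -> 9 lines: glq dqbhn ujpb jhdax xgx zqc obewy wrkhw bqg
Final line count: 9

Answer: 9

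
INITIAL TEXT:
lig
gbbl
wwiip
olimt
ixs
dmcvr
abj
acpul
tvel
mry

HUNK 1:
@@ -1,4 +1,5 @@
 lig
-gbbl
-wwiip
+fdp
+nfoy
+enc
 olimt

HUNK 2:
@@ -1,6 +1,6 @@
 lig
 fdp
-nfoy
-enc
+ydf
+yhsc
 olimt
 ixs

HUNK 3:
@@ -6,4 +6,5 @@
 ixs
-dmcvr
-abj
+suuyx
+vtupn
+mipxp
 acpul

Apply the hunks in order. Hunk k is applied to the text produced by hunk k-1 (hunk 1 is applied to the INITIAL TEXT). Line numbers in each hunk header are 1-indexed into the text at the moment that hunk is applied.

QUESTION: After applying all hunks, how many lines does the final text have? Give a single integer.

Hunk 1: at line 1 remove [gbbl,wwiip] add [fdp,nfoy,enc] -> 11 lines: lig fdp nfoy enc olimt ixs dmcvr abj acpul tvel mry
Hunk 2: at line 1 remove [nfoy,enc] add [ydf,yhsc] -> 11 lines: lig fdp ydf yhsc olimt ixs dmcvr abj acpul tvel mry
Hunk 3: at line 6 remove [dmcvr,abj] add [suuyx,vtupn,mipxp] -> 12 lines: lig fdp ydf yhsc olimt ixs suuyx vtupn mipxp acpul tvel mry
Final line count: 12

Answer: 12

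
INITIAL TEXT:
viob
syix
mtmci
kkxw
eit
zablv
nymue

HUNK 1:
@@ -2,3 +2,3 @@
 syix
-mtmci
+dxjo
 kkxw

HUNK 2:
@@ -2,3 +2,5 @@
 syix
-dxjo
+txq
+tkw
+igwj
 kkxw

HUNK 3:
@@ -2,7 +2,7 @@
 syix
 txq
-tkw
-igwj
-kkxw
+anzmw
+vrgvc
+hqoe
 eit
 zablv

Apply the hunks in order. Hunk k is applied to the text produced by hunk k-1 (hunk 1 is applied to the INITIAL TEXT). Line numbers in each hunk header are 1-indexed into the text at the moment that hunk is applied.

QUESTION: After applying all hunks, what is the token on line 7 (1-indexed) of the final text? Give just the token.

Hunk 1: at line 2 remove [mtmci] add [dxjo] -> 7 lines: viob syix dxjo kkxw eit zablv nymue
Hunk 2: at line 2 remove [dxjo] add [txq,tkw,igwj] -> 9 lines: viob syix txq tkw igwj kkxw eit zablv nymue
Hunk 3: at line 2 remove [tkw,igwj,kkxw] add [anzmw,vrgvc,hqoe] -> 9 lines: viob syix txq anzmw vrgvc hqoe eit zablv nymue
Final line 7: eit

Answer: eit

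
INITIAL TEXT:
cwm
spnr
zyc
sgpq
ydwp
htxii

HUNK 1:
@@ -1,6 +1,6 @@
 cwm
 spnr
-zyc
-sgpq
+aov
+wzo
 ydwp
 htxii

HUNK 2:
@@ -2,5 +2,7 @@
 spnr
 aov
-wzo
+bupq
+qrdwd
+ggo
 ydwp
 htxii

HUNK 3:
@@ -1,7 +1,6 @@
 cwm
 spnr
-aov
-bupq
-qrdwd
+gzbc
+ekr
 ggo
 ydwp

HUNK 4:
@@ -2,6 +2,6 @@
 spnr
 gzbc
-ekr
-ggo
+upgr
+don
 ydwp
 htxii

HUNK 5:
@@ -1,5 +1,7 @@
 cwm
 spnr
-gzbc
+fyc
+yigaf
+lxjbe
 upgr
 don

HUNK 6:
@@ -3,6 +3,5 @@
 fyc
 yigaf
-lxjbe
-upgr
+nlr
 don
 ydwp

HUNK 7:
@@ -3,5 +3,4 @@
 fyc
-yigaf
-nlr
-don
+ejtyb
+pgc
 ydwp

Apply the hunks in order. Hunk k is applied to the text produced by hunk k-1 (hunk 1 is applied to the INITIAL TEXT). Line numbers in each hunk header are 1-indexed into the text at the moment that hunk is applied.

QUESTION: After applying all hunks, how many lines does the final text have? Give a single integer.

Hunk 1: at line 1 remove [zyc,sgpq] add [aov,wzo] -> 6 lines: cwm spnr aov wzo ydwp htxii
Hunk 2: at line 2 remove [wzo] add [bupq,qrdwd,ggo] -> 8 lines: cwm spnr aov bupq qrdwd ggo ydwp htxii
Hunk 3: at line 1 remove [aov,bupq,qrdwd] add [gzbc,ekr] -> 7 lines: cwm spnr gzbc ekr ggo ydwp htxii
Hunk 4: at line 2 remove [ekr,ggo] add [upgr,don] -> 7 lines: cwm spnr gzbc upgr don ydwp htxii
Hunk 5: at line 1 remove [gzbc] add [fyc,yigaf,lxjbe] -> 9 lines: cwm spnr fyc yigaf lxjbe upgr don ydwp htxii
Hunk 6: at line 3 remove [lxjbe,upgr] add [nlr] -> 8 lines: cwm spnr fyc yigaf nlr don ydwp htxii
Hunk 7: at line 3 remove [yigaf,nlr,don] add [ejtyb,pgc] -> 7 lines: cwm spnr fyc ejtyb pgc ydwp htxii
Final line count: 7

Answer: 7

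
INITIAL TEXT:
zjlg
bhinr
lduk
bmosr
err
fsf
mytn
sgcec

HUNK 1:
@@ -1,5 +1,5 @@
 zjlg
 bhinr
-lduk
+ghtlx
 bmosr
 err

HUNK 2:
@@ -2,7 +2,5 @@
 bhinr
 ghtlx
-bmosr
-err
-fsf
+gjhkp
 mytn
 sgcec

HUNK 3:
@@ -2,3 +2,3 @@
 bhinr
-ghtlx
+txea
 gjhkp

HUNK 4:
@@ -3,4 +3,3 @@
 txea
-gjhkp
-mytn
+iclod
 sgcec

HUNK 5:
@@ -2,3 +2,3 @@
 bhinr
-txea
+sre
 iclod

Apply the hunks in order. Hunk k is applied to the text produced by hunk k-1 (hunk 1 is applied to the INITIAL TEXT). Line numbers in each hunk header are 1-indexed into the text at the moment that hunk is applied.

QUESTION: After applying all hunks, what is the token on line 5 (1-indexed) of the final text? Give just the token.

Answer: sgcec

Derivation:
Hunk 1: at line 1 remove [lduk] add [ghtlx] -> 8 lines: zjlg bhinr ghtlx bmosr err fsf mytn sgcec
Hunk 2: at line 2 remove [bmosr,err,fsf] add [gjhkp] -> 6 lines: zjlg bhinr ghtlx gjhkp mytn sgcec
Hunk 3: at line 2 remove [ghtlx] add [txea] -> 6 lines: zjlg bhinr txea gjhkp mytn sgcec
Hunk 4: at line 3 remove [gjhkp,mytn] add [iclod] -> 5 lines: zjlg bhinr txea iclod sgcec
Hunk 5: at line 2 remove [txea] add [sre] -> 5 lines: zjlg bhinr sre iclod sgcec
Final line 5: sgcec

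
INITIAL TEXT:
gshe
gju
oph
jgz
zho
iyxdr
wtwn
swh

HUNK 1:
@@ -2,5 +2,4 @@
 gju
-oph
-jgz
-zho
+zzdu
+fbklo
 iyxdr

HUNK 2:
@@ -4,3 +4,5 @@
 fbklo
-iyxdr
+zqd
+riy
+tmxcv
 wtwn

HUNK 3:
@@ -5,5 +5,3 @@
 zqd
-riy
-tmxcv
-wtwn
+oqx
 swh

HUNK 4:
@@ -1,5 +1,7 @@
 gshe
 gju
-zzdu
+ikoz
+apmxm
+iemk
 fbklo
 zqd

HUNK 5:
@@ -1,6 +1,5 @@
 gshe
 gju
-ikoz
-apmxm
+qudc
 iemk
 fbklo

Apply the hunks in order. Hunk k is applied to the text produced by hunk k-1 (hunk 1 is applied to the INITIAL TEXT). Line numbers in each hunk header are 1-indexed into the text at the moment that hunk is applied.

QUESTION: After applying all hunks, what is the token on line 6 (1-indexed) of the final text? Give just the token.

Hunk 1: at line 2 remove [oph,jgz,zho] add [zzdu,fbklo] -> 7 lines: gshe gju zzdu fbklo iyxdr wtwn swh
Hunk 2: at line 4 remove [iyxdr] add [zqd,riy,tmxcv] -> 9 lines: gshe gju zzdu fbklo zqd riy tmxcv wtwn swh
Hunk 3: at line 5 remove [riy,tmxcv,wtwn] add [oqx] -> 7 lines: gshe gju zzdu fbklo zqd oqx swh
Hunk 4: at line 1 remove [zzdu] add [ikoz,apmxm,iemk] -> 9 lines: gshe gju ikoz apmxm iemk fbklo zqd oqx swh
Hunk 5: at line 1 remove [ikoz,apmxm] add [qudc] -> 8 lines: gshe gju qudc iemk fbklo zqd oqx swh
Final line 6: zqd

Answer: zqd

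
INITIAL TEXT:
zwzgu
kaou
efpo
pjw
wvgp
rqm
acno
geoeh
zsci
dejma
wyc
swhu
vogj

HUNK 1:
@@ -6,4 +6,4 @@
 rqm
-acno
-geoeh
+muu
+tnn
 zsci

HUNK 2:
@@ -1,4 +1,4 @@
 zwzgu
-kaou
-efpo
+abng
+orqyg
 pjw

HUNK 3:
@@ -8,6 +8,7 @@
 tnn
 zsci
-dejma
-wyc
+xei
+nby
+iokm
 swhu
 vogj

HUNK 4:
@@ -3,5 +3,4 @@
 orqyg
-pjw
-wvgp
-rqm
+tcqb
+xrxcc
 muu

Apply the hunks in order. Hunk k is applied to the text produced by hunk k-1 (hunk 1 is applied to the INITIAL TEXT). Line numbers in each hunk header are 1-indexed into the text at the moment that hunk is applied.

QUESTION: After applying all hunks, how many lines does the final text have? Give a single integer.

Hunk 1: at line 6 remove [acno,geoeh] add [muu,tnn] -> 13 lines: zwzgu kaou efpo pjw wvgp rqm muu tnn zsci dejma wyc swhu vogj
Hunk 2: at line 1 remove [kaou,efpo] add [abng,orqyg] -> 13 lines: zwzgu abng orqyg pjw wvgp rqm muu tnn zsci dejma wyc swhu vogj
Hunk 3: at line 8 remove [dejma,wyc] add [xei,nby,iokm] -> 14 lines: zwzgu abng orqyg pjw wvgp rqm muu tnn zsci xei nby iokm swhu vogj
Hunk 4: at line 3 remove [pjw,wvgp,rqm] add [tcqb,xrxcc] -> 13 lines: zwzgu abng orqyg tcqb xrxcc muu tnn zsci xei nby iokm swhu vogj
Final line count: 13

Answer: 13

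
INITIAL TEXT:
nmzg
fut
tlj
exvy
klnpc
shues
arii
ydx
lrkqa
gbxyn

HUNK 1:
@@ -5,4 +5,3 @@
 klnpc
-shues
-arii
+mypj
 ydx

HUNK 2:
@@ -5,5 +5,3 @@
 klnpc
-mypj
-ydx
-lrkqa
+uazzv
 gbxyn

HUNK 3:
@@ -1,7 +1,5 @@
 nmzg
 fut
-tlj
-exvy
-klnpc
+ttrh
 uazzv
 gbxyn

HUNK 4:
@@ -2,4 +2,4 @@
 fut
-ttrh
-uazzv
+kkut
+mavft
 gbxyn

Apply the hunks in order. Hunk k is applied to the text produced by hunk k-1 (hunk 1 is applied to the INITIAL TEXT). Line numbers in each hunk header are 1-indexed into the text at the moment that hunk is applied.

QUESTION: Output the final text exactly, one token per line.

Answer: nmzg
fut
kkut
mavft
gbxyn

Derivation:
Hunk 1: at line 5 remove [shues,arii] add [mypj] -> 9 lines: nmzg fut tlj exvy klnpc mypj ydx lrkqa gbxyn
Hunk 2: at line 5 remove [mypj,ydx,lrkqa] add [uazzv] -> 7 lines: nmzg fut tlj exvy klnpc uazzv gbxyn
Hunk 3: at line 1 remove [tlj,exvy,klnpc] add [ttrh] -> 5 lines: nmzg fut ttrh uazzv gbxyn
Hunk 4: at line 2 remove [ttrh,uazzv] add [kkut,mavft] -> 5 lines: nmzg fut kkut mavft gbxyn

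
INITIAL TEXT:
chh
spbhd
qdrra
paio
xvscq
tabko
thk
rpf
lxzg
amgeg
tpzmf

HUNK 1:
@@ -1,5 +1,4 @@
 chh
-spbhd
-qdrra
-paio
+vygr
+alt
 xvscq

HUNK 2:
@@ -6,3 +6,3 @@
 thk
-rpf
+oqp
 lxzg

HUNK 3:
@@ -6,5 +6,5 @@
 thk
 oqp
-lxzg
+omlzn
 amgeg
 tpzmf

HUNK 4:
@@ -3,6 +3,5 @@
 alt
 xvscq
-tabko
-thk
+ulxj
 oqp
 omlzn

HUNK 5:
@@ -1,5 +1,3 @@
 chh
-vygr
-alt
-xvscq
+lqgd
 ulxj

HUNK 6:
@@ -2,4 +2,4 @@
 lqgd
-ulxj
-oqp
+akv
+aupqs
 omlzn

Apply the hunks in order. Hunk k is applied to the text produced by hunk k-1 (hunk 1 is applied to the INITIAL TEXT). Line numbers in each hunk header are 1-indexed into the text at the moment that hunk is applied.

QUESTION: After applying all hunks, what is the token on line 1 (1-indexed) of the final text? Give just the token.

Hunk 1: at line 1 remove [spbhd,qdrra,paio] add [vygr,alt] -> 10 lines: chh vygr alt xvscq tabko thk rpf lxzg amgeg tpzmf
Hunk 2: at line 6 remove [rpf] add [oqp] -> 10 lines: chh vygr alt xvscq tabko thk oqp lxzg amgeg tpzmf
Hunk 3: at line 6 remove [lxzg] add [omlzn] -> 10 lines: chh vygr alt xvscq tabko thk oqp omlzn amgeg tpzmf
Hunk 4: at line 3 remove [tabko,thk] add [ulxj] -> 9 lines: chh vygr alt xvscq ulxj oqp omlzn amgeg tpzmf
Hunk 5: at line 1 remove [vygr,alt,xvscq] add [lqgd] -> 7 lines: chh lqgd ulxj oqp omlzn amgeg tpzmf
Hunk 6: at line 2 remove [ulxj,oqp] add [akv,aupqs] -> 7 lines: chh lqgd akv aupqs omlzn amgeg tpzmf
Final line 1: chh

Answer: chh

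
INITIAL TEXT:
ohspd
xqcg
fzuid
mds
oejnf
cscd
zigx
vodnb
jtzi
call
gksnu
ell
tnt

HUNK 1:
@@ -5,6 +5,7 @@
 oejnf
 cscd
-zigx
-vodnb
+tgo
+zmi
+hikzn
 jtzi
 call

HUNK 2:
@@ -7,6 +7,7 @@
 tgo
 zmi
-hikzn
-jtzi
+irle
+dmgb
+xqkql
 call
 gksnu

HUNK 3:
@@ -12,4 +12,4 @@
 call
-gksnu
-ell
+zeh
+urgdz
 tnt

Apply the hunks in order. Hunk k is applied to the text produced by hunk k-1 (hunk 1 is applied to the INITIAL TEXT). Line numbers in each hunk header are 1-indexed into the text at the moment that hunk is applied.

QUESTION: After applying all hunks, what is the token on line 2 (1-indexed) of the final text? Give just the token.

Hunk 1: at line 5 remove [zigx,vodnb] add [tgo,zmi,hikzn] -> 14 lines: ohspd xqcg fzuid mds oejnf cscd tgo zmi hikzn jtzi call gksnu ell tnt
Hunk 2: at line 7 remove [hikzn,jtzi] add [irle,dmgb,xqkql] -> 15 lines: ohspd xqcg fzuid mds oejnf cscd tgo zmi irle dmgb xqkql call gksnu ell tnt
Hunk 3: at line 12 remove [gksnu,ell] add [zeh,urgdz] -> 15 lines: ohspd xqcg fzuid mds oejnf cscd tgo zmi irle dmgb xqkql call zeh urgdz tnt
Final line 2: xqcg

Answer: xqcg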